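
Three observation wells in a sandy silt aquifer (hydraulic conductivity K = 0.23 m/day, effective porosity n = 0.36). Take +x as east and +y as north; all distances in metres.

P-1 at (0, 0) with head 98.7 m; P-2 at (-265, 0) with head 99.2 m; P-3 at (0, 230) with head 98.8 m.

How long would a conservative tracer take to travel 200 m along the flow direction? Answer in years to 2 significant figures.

440 years

∂h/∂x = (99.2 − 98.7) / (-265 − 0) = -0.001887
∂h/∂y = (98.8 − 98.7) / (230 − 0) = +0.0004348
|∇h| = √(-0.001887² + 0.0004348²) = 0.001936
Seepage velocity v = K·i/n = 0.23 × 0.001936 / 0.36 = 0.001237 m/day.
t = 200 / 0.001237 = 1.617e+05 days = 443 years.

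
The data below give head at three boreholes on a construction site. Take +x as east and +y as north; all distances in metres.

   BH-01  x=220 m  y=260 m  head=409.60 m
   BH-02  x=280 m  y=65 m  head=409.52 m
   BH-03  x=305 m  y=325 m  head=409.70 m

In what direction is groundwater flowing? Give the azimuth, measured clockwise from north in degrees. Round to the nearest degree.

With h = a·x + b·y + c and BH-01 as origin, the differences give:
  60·a + (-195)·b = -0.08
  85·a + 65·b = +0.10
Eliminate b (×65 and ×(-195), subtract): 20475·a = 14.300 → a = ∂h/∂x = +0.0006984
Back-substitute: b = ∂h/∂y = +0.0006252.
Flow direction (−∇h) has components (-0.0006984 E, -0.0006252 N).
Azimuth = atan2(E, N) = atan2(-0.0006984, -0.0006252) = 228.2° ≈ 228°.

228°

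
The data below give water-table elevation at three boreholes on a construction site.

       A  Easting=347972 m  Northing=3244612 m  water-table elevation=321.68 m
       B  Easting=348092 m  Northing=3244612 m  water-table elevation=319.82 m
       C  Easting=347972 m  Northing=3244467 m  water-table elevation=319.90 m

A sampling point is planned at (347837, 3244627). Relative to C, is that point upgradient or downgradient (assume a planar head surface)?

upgradient

∂h/∂x = (319.82 − 321.68) / (348092 − 347972) = -0.01550
∂h/∂y = (319.90 − 321.68) / (3244467 − 3244612) = +0.01228
Head at (347837, 3244627) = 321.68 + (-0.01550)·(-135) + (+0.01228)·(15) = 323.96 m.
That is higher than the 319.90 m at C, so the point is upgradient.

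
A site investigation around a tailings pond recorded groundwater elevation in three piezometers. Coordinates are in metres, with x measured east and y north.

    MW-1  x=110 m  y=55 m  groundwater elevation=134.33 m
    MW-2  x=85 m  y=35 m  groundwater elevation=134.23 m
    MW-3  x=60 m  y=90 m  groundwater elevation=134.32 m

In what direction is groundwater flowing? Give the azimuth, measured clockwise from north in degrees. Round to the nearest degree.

218°

With h = a·x + b·y + c and MW-1 as origin, the differences give:
  (-25)·a + (-20)·b = -0.10
  (-50)·a + 35·b = -0.01
Eliminate b (×35 and ×(-20), subtract): -1875·a = -3.700 → a = ∂h/∂x = +0.001973
Back-substitute: b = ∂h/∂y = +0.002533.
Flow direction (−∇h) has components (-0.001973 E, -0.002533 N).
Azimuth = atan2(E, N) = atan2(-0.001973, -0.002533) = 217.9° ≈ 218°.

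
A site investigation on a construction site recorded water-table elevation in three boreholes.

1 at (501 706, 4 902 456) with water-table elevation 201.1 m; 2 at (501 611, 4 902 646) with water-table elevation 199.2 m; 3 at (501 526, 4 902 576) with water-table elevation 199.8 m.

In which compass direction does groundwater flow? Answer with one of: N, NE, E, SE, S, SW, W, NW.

N

With h = a·x + b·y + c and 1 as origin, the differences give:
  (-95)·a + 190·b = -1.9
  (-180)·a + 120·b = -1.3
Eliminate b (×120 and ×190, subtract): 22800·a = 19.00 → a = ∂h/∂x = +0.0008333
Back-substitute: b = ∂h/∂y = -0.009583.
Flow = −∇h = (-0.0008333 east, +0.009583 north), which points north.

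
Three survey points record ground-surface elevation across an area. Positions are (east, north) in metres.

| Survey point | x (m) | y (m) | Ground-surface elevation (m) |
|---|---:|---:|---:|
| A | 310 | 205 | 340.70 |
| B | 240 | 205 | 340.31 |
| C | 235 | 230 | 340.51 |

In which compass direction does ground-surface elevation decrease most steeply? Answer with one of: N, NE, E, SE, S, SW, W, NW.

Taking A as reference: B−A = (-70, 0, -0.39); C−A = (-75, 25, -0.19).
Solve a·Δx + b·Δy = Δz: det = (-70)·25 − (-75)·0 = -1750.
∂z/∂x = [(-0.39)·25 − (-0.19)·0] / -1750 = +0.005571
∂z/∂y = [(-70)·(-0.19) − (-75)·(-0.39)] / -1750 = +0.009114
Steepest decrease is along −∇f = (-0.005571 E, -0.009114 N) → southwest.

SW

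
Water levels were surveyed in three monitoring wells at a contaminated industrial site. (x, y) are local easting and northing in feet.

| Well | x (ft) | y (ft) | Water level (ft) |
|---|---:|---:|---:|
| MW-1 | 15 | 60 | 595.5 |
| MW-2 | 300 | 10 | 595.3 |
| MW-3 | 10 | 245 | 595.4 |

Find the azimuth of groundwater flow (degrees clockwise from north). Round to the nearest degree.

Taking MW-1 as reference: MW-2−MW-1 = (285, -50, -0.2); MW-3−MW-1 = (-5, 185, -0.1).
Solve a·Δx + b·Δy = Δh: det = 285·185 − (-5)·(-50) = 52475.
∂h/∂x = [(-0.2)·185 − (-0.1)·(-50)] / 52475 = -0.0008004
∂h/∂y = [285·(-0.1) − (-5)·(-0.2)] / 52475 = -0.0005622
Flow direction (−∇h) has components (+0.0008004 E, +0.0005622 N).
Azimuth = atan2(E, N) = atan2(+0.0008004, +0.0005622) = 54.9° ≈ 055°.

055°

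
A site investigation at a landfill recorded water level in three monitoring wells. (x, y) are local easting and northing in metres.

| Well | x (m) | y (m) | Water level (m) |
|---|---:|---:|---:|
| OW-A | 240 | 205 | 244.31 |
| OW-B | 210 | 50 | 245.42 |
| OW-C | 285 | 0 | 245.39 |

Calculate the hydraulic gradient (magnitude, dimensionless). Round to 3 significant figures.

Taking OW-A as reference: OW-B−OW-A = (-30, -155, +1.11); OW-C−OW-A = (45, -205, +1.08).
Solve a·Δx + b·Δy = Δh: det = (-30)·(-205) − 45·(-155) = 13125.
∂h/∂x = [(+1.11)·(-205) − (+1.08)·(-155)] / 13125 = -0.004583
∂h/∂y = [(-30)·(+1.08) − 45·(+1.11)] / 13125 = -0.006274
|∇h| = √(-0.004583² + -0.006274²) = 0.00777

0.00777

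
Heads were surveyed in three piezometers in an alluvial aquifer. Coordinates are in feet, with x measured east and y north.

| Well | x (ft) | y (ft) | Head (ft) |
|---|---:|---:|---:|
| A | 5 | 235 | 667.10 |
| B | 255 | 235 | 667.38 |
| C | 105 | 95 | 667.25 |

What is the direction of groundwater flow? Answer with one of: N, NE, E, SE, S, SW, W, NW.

Taking A as reference: B−A = (250, 0, +0.28); C−A = (100, -140, +0.15).
Solve a·Δx + b·Δy = Δh: det = 250·(-140) − 100·0 = -35000.
∂h/∂x = [(+0.28)·(-140) − (+0.15)·0] / -35000 = +0.001120
∂h/∂y = [250·(+0.15) − 100·(+0.28)] / -35000 = -0.0002714
Flow = −∇h = (-0.001120 east, +0.0002714 north), which points west.

W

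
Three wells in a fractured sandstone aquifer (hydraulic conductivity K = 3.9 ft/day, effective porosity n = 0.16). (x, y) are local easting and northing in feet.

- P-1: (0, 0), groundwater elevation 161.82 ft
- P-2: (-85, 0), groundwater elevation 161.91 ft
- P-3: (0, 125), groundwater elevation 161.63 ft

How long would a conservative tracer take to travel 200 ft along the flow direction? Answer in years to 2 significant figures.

12 years

∂h/∂x = (161.91 − 161.82) / (-85 − 0) = -0.001059
∂h/∂y = (161.63 − 161.82) / (125 − 0) = -0.001520
|∇h| = √(-0.001059² + -0.001520²) = 0.001853
Seepage velocity v = K·i/n = 3.9 × 0.001853 / 0.16 = 0.04517 ft/day.
t = 200 / 0.04517 = 4428 days = 12.1 years.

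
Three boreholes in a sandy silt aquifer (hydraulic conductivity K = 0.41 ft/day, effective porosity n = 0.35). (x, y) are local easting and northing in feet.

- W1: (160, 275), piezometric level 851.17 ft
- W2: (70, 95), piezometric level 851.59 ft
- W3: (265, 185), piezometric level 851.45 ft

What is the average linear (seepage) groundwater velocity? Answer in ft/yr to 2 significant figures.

1.1 ft/yr

With h = a·x + b·y + c and W1 as origin, the differences give:
  (-90)·a + (-180)·b = +0.42
  105·a + (-90)·b = +0.28
Eliminate b (×(-90) and ×(-180), subtract): 27000·a = 12.600 → a = ∂h/∂x = +0.0004667
Back-substitute: b = ∂h/∂y = -0.002567.
|∇h| = √(0.0004667² + -0.002567²) = 0.002609
Seepage velocity v = K·i/n = 0.41 × 0.002609 / 0.35 = 0.003056 ft/day = 1.116 ft/yr.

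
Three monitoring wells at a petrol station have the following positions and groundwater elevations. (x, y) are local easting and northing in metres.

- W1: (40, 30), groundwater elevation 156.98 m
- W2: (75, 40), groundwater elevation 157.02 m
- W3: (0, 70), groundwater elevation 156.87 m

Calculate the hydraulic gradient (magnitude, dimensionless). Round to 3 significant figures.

Differences from W1: to W2 (Δx, Δy, Δh) = (35, 10, +0.04); to W3 = (-40, 40, -0.11).
Solve a·Δx + b·Δy = Δh: det = 35·40 − (-40)·10 = 1800.
∂h/∂x = [(+0.04)·40 − (-0.11)·10] / 1800 = +0.001500
∂h/∂y = [35·(-0.11) − (-40)·(+0.04)] / 1800 = -0.001250
|∇h| = √(0.001500² + -0.001250²) = 0.001953

0.00195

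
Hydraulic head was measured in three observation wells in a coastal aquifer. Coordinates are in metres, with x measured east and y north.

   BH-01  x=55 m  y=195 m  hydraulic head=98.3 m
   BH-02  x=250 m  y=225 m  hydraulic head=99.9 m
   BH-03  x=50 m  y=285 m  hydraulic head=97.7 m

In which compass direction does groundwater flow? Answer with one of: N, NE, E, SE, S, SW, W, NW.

With h = a·x + b·y + c and BH-01 as origin, the differences give:
  195·a + 30·b = +1.6
  (-5)·a + 90·b = -0.6
Eliminate b (×90 and ×30, subtract): 17700·a = 162.00 → a = ∂h/∂x = +0.009153
Back-substitute: b = ∂h/∂y = -0.006158.
Flow = −∇h = (-0.009153 east, +0.006158 north), which points northwest.

NW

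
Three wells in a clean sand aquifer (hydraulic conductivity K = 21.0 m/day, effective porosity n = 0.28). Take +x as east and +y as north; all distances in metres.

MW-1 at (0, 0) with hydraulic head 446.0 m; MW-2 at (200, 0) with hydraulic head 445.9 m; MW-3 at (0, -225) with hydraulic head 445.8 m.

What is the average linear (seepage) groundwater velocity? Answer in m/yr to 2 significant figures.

28 m/yr

∂h/∂x = (445.9 − 446.0) / (200 − 0) = -0.0005000
∂h/∂y = (445.8 − 446.0) / (-225 − 0) = +0.0008889
|∇h| = √(-0.0005000² + 0.0008889²) = 0.00102
Seepage velocity v = K·i/n = 21.0 × 0.00102 / 0.28 = 0.0765 m/day = 27.94 m/yr.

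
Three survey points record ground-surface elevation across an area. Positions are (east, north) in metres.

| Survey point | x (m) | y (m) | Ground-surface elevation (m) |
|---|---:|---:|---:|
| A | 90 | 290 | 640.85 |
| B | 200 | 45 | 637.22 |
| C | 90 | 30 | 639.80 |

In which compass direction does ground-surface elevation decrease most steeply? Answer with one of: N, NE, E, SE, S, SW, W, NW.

E

Differences from A: to B (Δx, Δy, Δh) = (110, -245, -3.63); to C = (0, -260, -1.05).
Solve a·Δx + b·Δy = Δz: det = 110·(-260) − 0·(-245) = -28600.
∂z/∂x = [(-3.63)·(-260) − (-1.05)·(-245)] / -28600 = -0.02401
∂z/∂y = [110·(-1.05) − 0·(-3.63)] / -28600 = +0.004038
Steepest decrease is along −∇f = (+0.02401 E, -0.004038 N) → east.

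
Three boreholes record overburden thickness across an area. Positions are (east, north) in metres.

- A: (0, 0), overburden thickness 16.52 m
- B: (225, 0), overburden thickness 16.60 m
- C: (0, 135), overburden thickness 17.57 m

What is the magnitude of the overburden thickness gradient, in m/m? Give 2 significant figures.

∂d/∂x = (16.60 − 16.52) / (225 − 0) = +0.0003556
∂d/∂y = (17.57 − 16.52) / (135 − 0) = +0.007778
|∇f| = √(0.0003556² + 0.007778²) = 0.007786 m/m

0.0078 m/m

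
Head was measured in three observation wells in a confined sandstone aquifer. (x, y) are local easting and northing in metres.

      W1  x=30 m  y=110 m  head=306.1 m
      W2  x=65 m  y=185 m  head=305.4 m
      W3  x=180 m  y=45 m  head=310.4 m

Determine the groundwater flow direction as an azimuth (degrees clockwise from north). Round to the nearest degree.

313°

With h = a·x + b·y + c and W1 as origin, the differences give:
  35·a + 75·b = -0.7
  150·a + (-65)·b = +4.3
Eliminate b (×(-65) and ×75, subtract): -13525·a = -277.00 → a = ∂h/∂x = +0.02048
Back-substitute: b = ∂h/∂y = -0.01889.
Flow direction (−∇h) has components (-0.02048 E, +0.01889 N).
Azimuth = atan2(E, N) = atan2(-0.02048, +0.01889) = 312.7° ≈ 313°.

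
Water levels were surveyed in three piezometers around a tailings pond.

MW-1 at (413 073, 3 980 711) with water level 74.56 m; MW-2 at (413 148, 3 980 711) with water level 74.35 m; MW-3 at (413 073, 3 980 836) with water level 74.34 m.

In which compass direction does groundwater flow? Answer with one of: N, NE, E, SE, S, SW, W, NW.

NE

∂h/∂x = (74.35 − 74.56) / (413148 − 413073) = -0.002800
∂h/∂y = (74.34 − 74.56) / (3980836 − 3980711) = -0.001760
Flow = −∇h = (+0.002800 east, +0.001760 north), which points northeast.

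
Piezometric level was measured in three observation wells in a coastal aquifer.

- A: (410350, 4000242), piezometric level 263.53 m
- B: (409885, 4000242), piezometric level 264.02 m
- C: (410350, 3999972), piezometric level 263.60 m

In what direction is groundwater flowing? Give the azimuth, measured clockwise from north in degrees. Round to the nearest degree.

076°

∂h/∂x = (264.02 − 263.53) / (409885 − 410350) = -0.001054
∂h/∂y = (263.60 − 263.53) / (3999972 − 4000242) = -0.0002593
Flow direction (−∇h) has components (+0.001054 E, +0.0002593 N).
Azimuth = atan2(E, N) = atan2(+0.001054, +0.0002593) = 76.2° ≈ 076°.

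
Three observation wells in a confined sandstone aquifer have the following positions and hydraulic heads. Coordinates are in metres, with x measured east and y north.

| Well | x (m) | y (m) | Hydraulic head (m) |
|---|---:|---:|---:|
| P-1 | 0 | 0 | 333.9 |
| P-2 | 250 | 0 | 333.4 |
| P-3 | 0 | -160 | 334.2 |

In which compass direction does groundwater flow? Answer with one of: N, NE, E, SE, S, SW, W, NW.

NE

∂h/∂x = (333.4 − 333.9) / (250 − 0) = -0.002000
∂h/∂y = (334.2 − 333.9) / (-160 − 0) = -0.001875
Flow = −∇h = (+0.002000 east, +0.001875 north), which points northeast.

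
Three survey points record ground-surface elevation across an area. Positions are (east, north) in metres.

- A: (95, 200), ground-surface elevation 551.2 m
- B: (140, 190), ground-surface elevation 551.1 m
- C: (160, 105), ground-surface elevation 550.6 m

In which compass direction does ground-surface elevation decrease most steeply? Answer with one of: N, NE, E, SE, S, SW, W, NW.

With z = a·x + b·y + c and A as origin, the differences give:
  45·a + (-10)·b = -0.1
  65·a + (-95)·b = -0.6
Eliminate b (×(-95) and ×(-10), subtract): -3625·a = 3.50 → a = ∂z/∂x = -0.0009655
Back-substitute: b = ∂z/∂y = +0.005655.
Steepest decrease is along −∇f = (+0.0009655 E, -0.005655 N) → south.

S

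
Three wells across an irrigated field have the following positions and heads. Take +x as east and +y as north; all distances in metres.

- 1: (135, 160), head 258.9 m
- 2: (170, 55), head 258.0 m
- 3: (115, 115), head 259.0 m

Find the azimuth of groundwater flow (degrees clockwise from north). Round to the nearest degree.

Three-point gradient (reference 1): Δ to 2 = (35, -105, -0.9), Δ to 3 = (-20, -45, +0.1).
∂h/∂x = -0.01388, ∂h/∂y = +0.003946 (det = -3675).
Flow direction (−∇h) has components (+0.01388 E, -0.003946 N).
Azimuth = atan2(E, N) = atan2(+0.01388, -0.003946) = 105.9° ≈ 106°.

106°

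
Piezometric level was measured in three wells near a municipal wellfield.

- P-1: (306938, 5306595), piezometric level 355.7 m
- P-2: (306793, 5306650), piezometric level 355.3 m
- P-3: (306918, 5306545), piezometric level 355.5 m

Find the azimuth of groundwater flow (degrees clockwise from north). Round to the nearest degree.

236°

Taking P-1 as reference: P-2−P-1 = (-145, 55, -0.4); P-3−P-1 = (-20, -50, -0.2).
Solve a·Δx + b·Δy = Δh: det = (-145)·(-50) − (-20)·55 = 8350.
∂h/∂x = [(-0.4)·(-50) − (-0.2)·55] / 8350 = +0.003713
∂h/∂y = [(-145)·(-0.2) − (-20)·(-0.4)] / 8350 = +0.002515
Flow direction (−∇h) has components (-0.003713 E, -0.002515 N).
Azimuth = atan2(E, N) = atan2(-0.003713, -0.002515) = 235.9° ≈ 236°.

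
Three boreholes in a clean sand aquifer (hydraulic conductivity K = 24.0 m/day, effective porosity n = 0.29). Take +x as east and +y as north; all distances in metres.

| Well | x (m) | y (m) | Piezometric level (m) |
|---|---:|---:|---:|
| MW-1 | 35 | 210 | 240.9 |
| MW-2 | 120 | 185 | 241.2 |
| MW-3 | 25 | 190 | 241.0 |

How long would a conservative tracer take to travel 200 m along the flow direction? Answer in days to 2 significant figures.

390 days

With h = a·x + b·y + c and MW-1 as origin, the differences give:
  85·a + (-25)·b = +0.3
  (-10)·a + (-20)·b = +0.1
Eliminate b (×(-20) and ×(-25), subtract): -1950·a = -3.50 → a = ∂h/∂x = +0.001795
Back-substitute: b = ∂h/∂y = -0.005897.
|∇h| = √(0.001795² + -0.005897²) = 0.006164
Seepage velocity v = K·i/n = 24.0 × 0.006164 / 0.29 = 0.5101 m/day.
t = 200 / 0.5101 = 392.1 days.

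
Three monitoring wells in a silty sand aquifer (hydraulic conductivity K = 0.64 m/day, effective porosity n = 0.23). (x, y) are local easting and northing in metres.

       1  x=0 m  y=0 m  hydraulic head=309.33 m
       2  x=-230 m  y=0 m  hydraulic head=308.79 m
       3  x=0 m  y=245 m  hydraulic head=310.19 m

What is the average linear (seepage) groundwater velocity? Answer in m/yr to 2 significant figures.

∂h/∂x = (308.79 − 309.33) / (-230 − 0) = +0.002348
∂h/∂y = (310.19 − 309.33) / (245 − 0) = +0.003510
|∇h| = √(0.002348² + 0.003510²) = 0.004223
Seepage velocity v = K·i/n = 0.64 × 0.004223 / 0.23 = 0.01175 m/day = 4.292 m/yr.

4.3 m/yr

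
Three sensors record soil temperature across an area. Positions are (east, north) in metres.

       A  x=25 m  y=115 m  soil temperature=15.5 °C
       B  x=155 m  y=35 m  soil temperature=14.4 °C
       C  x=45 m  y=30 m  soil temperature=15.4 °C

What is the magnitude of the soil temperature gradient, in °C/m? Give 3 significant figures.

0.00910 °C/m

With T = a·x + b·y + c and A as origin, the differences give:
  130·a + (-80)·b = -1.1
  20·a + (-85)·b = -0.1
Eliminate b (×(-85) and ×(-80), subtract): -9450·a = 85.50 → a = ∂T/∂x = -0.009048
Back-substitute: b = ∂T/∂y = -0.0009524.
|∇f| = √(-0.009048² + -0.0009524²) = 0.009098 °C/m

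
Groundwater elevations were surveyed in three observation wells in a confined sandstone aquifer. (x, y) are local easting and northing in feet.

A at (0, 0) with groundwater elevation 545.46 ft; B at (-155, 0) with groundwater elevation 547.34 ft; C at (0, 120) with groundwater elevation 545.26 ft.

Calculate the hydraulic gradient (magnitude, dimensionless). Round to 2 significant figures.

∂h/∂x = (547.34 − 545.46) / (-155 − 0) = -0.01213
∂h/∂y = (545.26 − 545.46) / (120 − 0) = -0.001667
|∇h| = √(-0.01213² + -0.001667²) = 0.01224

0.012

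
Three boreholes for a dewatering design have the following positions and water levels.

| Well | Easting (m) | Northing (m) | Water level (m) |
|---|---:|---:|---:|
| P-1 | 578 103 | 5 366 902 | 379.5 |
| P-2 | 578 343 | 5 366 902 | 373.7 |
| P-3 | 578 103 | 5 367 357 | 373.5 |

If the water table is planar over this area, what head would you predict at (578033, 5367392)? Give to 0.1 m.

374.7 m

∂h/∂x = (373.7 − 379.5) / (578343 − 578103) = -0.02417
∂h/∂y = (373.5 − 379.5) / (5367357 − 5366902) = -0.01319
h(578033, 5367392) = 379.5 + (-0.02417)·(-70) + (-0.01319)·(490) = 379.5 +1.692 -6.462 = 374.730 m.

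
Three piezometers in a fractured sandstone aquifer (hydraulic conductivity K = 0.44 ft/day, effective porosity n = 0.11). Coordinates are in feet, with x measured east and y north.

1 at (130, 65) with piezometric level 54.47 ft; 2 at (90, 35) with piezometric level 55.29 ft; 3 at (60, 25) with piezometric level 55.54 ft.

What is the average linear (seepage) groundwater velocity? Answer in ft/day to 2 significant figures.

Three-point gradient (reference 1): Δ to 2 = (-40, -30, +0.82), Δ to 3 = (-70, -40, +1.07).
∂h/∂x = +0.001400, ∂h/∂y = -0.02920 (det = -500).
|∇h| = √(0.001400² + -0.02920²) = 0.02923
Seepage velocity v = K·i/n = 0.44 × 0.02923 / 0.11 = 0.1169 ft/day.

0.12 ft/day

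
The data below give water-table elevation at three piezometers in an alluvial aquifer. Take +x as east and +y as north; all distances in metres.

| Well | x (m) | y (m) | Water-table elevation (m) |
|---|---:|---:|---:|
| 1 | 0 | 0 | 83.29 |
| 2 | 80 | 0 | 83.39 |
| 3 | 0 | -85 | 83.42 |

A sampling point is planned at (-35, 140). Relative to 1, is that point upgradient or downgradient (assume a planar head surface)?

downgradient

∂h/∂x = (83.39 − 83.29) / (80 − 0) = +0.001250
∂h/∂y = (83.42 − 83.29) / (-85 − 0) = -0.001529
Head at (-35, 140) = 83.29 + (+0.001250)·(-35) + (-0.001529)·(140) = 83.03 m.
That is lower than the 83.29 m at 1, so the point is downgradient.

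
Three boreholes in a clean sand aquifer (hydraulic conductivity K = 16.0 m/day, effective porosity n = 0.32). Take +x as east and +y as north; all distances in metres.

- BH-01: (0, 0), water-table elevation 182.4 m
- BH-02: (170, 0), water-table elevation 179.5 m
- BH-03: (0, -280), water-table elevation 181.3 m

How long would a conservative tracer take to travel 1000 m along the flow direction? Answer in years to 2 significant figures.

∂h/∂x = (179.5 − 182.4) / (170 − 0) = -0.01706
∂h/∂y = (181.3 − 182.4) / (-280 − 0) = +0.003929
|∇h| = √(-0.01706² + 0.003929²) = 0.01751
Seepage velocity v = K·i/n = 16.0 × 0.01751 / 0.32 = 0.8755 m/day.
t = 1000 / 0.8755 = 1142 days = 3.13 years.

3.1 years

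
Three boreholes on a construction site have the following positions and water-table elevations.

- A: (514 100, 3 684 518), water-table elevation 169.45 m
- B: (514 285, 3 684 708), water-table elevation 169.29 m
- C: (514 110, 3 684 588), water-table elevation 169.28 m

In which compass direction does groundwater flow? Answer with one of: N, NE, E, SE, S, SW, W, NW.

With h = a·x + b·y + c and A as origin, the differences give:
  185·a + 190·b = -0.16
  10·a + 70·b = -0.17
Eliminate b (×70 and ×190, subtract): 11050·a = 21.100 → a = ∂h/∂x = +0.001910
Back-substitute: b = ∂h/∂y = -0.002701.
Flow = −∇h = (-0.001910 east, +0.002701 north), which points northwest.

NW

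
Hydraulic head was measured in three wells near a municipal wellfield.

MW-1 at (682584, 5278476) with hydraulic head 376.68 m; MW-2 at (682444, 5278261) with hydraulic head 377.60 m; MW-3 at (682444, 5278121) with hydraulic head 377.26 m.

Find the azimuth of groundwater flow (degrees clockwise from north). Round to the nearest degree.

With h = a·x + b·y + c and MW-1 as origin, the differences give:
  (-140)·a + (-215)·b = +0.92
  (-140)·a + (-355)·b = +0.58
Eliminate b (×(-355) and ×(-215), subtract): 19600·a = -201.900 → a = ∂h/∂x = -0.01030
Back-substitute: b = ∂h/∂y = +0.002429.
Flow direction (−∇h) has components (+0.01030 E, -0.002429 N).
Azimuth = atan2(E, N) = atan2(+0.01030, -0.002429) = 103.3° ≈ 103°.

103°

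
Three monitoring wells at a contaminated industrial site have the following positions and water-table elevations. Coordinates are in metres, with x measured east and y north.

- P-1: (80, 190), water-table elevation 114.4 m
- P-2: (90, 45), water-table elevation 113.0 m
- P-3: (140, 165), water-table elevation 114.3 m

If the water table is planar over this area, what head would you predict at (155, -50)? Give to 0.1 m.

Taking P-1 as reference: P-2−P-1 = (10, -145, -1.4); P-3−P-1 = (60, -25, -0.1).
Solve a·Δx + b·Δy = Δh: det = 10·(-25) − 60·(-145) = 8450.
∂h/∂x = [(-1.4)·(-25) − (-0.1)·(-145)] / 8450 = +0.002426
∂h/∂y = [10·(-0.1) − 60·(-1.4)] / 8450 = +0.009822
h(155, -50) = 114.4 + (+0.002426)·(75) + (+0.009822)·(-240) = 114.4 +0.182 -2.357 = 112.225 m.

112.2 m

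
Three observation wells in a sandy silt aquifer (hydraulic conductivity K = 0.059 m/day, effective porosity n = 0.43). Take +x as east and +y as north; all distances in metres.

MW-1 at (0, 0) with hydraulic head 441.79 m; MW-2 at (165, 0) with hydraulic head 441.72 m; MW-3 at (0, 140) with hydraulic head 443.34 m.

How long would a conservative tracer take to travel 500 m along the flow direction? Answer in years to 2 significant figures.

900 years

∂h/∂x = (441.72 − 441.79) / (165 − 0) = -0.0004242
∂h/∂y = (443.34 − 441.79) / (140 − 0) = +0.01107
|∇h| = √(-0.0004242² + 0.01107²) = 0.01108
Seepage velocity v = K·i/n = 0.059 × 0.01108 / 0.43 = 0.00152 m/day.
t = 500 / 0.00152 = 3.289e+05 days = 900 years.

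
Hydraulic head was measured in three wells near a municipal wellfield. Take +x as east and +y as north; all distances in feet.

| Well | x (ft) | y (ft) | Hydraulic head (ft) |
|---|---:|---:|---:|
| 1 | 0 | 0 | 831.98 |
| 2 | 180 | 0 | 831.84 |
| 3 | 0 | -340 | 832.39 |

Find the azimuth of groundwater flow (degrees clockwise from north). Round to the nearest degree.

∂h/∂x = (831.84 − 831.98) / (180 − 0) = -0.0007778
∂h/∂y = (832.39 − 831.98) / (-340 − 0) = -0.001206
Flow direction (−∇h) has components (+0.0007778 E, +0.001206 N).
Azimuth = atan2(E, N) = atan2(+0.0007778, +0.001206) = 32.8° ≈ 033°.

033°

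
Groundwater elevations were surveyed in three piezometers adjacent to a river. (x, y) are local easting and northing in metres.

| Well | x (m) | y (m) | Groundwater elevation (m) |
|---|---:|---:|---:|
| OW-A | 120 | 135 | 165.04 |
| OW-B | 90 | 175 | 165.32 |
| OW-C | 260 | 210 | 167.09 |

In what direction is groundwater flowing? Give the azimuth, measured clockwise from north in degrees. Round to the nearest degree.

Differences from OW-A: to OW-B (Δx, Δy, Δh) = (-30, 40, +0.28); to OW-C = (140, 75, +2.05).
Solve a·Δx + b·Δy = Δh: det = (-30)·75 − 140·40 = -7850.
∂h/∂x = [(+0.28)·75 − (+2.05)·40] / -7850 = +0.007771
∂h/∂y = [(-30)·(+2.05) − 140·(+0.28)] / -7850 = +0.01283
Flow direction (−∇h) has components (-0.007771 E, -0.01283 N).
Azimuth = atan2(E, N) = atan2(-0.007771, -0.01283) = 211.2° ≈ 211°.

211°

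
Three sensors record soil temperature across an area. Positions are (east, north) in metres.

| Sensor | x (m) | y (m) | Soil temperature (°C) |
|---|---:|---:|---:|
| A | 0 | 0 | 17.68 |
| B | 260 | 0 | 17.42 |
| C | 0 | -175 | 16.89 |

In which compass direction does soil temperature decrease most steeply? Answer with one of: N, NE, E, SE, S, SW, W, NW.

S

∂T/∂x = (17.42 − 17.68) / (260 − 0) = -0.0010000
∂T/∂y = (16.89 − 17.68) / (-175 − 0) = +0.004514
Steepest decrease is along −∇f = (+0.0010000 E, -0.004514 N) → south.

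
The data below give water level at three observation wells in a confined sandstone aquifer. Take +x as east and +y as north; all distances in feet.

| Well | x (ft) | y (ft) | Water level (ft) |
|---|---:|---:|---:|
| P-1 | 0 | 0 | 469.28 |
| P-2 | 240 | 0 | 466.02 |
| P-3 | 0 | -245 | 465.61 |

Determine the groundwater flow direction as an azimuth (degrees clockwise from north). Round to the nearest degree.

∂h/∂x = (466.02 − 469.28) / (240 − 0) = -0.01358
∂h/∂y = (465.61 − 469.28) / (-245 − 0) = +0.01498
Flow direction (−∇h) has components (+0.01358 E, -0.01498 N).
Azimuth = atan2(E, N) = atan2(+0.01358, -0.01498) = 137.8° ≈ 138°.

138°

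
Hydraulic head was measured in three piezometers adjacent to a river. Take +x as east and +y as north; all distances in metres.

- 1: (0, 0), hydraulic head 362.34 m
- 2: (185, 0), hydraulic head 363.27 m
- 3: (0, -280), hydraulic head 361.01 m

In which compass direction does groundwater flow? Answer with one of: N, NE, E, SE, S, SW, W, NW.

SW

∂h/∂x = (363.27 − 362.34) / (185 − 0) = +0.005027
∂h/∂y = (361.01 − 362.34) / (-280 − 0) = +0.004750
Flow = −∇h = (-0.005027 east, -0.004750 north), which points southwest.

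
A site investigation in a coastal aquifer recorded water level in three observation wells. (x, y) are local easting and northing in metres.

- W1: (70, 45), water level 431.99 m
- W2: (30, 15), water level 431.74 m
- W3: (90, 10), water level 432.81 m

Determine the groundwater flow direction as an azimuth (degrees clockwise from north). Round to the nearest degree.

310°

Taking W1 as reference: W2−W1 = (-40, -30, -0.25); W3−W1 = (20, -35, +0.82).
Solve a·Δx + b·Δy = Δh: det = (-40)·(-35) − 20·(-30) = 2000.
∂h/∂x = [(-0.25)·(-35) − (+0.82)·(-30)] / 2000 = +0.01667
∂h/∂y = [(-40)·(+0.82) − 20·(-0.25)] / 2000 = -0.01390
Flow direction (−∇h) has components (-0.01667 E, +0.01390 N).
Azimuth = atan2(E, N) = atan2(-0.01667, +0.01390) = 309.8° ≈ 310°.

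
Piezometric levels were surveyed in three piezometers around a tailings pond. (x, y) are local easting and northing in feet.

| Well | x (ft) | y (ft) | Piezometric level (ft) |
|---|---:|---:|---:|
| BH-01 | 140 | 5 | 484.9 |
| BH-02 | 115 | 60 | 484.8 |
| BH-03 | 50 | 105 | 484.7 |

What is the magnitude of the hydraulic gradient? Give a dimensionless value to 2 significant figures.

Taking BH-01 as reference: BH-02−BH-01 = (-25, 55, -0.1); BH-03−BH-01 = (-90, 100, -0.2).
Solve a·Δx + b·Δy = Δh: det = (-25)·100 − (-90)·55 = 2450.
∂h/∂x = [(-0.1)·100 − (-0.2)·55] / 2450 = +0.0004082
∂h/∂y = [(-25)·(-0.2) − (-90)·(-0.1)] / 2450 = -0.001633
|∇h| = √(0.0004082² + -0.001633²) = 0.001683

0.0017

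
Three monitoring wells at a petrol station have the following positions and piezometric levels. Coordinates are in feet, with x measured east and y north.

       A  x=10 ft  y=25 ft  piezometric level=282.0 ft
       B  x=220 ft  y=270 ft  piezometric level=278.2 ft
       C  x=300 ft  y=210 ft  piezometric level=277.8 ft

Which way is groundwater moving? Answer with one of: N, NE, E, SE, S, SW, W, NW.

NE

Three-point gradient (reference A): Δ to B = (210, 245, -3.8), Δ to C = (290, 185, -4.2).
∂h/∂x = -0.01012, ∂h/∂y = -0.006832 (det = -32200).
Flow = −∇h = (+0.01012 east, +0.006832 north), which points northeast.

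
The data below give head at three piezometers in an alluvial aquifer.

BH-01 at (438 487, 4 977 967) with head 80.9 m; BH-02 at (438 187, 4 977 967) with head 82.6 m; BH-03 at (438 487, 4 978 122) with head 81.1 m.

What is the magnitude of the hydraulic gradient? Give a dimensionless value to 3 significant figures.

∂h/∂x = (82.6 − 80.9) / (438187 − 438487) = -0.005667
∂h/∂y = (81.1 − 80.9) / (4978122 − 4977967) = +0.001290
|∇h| = √(-0.005667² + 0.001290²) = 0.005812

0.00581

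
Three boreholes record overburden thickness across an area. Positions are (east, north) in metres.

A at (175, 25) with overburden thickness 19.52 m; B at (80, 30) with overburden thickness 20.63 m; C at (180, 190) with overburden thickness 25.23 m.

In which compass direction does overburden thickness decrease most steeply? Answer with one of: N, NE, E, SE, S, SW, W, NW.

S

Taking A as reference: B−A = (-95, 5, +1.11); C−A = (5, 165, +5.71).
Solve a·Δx + b·Δy = Δd: det = (-95)·165 − 5·5 = -15700.
∂d/∂x = [(+1.11)·165 − (+5.71)·5] / -15700 = -0.009847
∂d/∂y = [(-95)·(+5.71) − 5·(+1.11)] / -15700 = +0.03490
Steepest decrease is along −∇f = (+0.009847 E, -0.03490 N) → south.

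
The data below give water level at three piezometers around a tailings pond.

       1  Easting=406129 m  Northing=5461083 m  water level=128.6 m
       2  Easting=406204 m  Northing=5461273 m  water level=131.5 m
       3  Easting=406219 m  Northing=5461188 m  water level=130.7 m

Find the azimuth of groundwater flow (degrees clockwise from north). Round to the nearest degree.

222°

Three-point gradient (reference 1): Δ to 2 = (75, 190, +2.9), Δ to 3 = (90, 105, +2.1).
∂h/∂x = +0.01024, ∂h/∂y = +0.01122 (det = -9225).
Flow direction (−∇h) has components (-0.01024 E, -0.01122 N).
Azimuth = atan2(E, N) = atan2(-0.01024, -0.01122) = 222.4° ≈ 222°.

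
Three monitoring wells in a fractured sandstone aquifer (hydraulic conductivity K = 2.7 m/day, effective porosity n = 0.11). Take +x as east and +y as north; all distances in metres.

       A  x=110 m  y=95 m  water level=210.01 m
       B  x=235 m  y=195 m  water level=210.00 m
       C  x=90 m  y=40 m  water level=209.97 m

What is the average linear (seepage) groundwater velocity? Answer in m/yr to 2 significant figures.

13 m/yr

With h = a·x + b·y + c and A as origin, the differences give:
  125·a + 100·b = -0.01
  (-20)·a + (-55)·b = -0.04
Eliminate b (×(-55) and ×100, subtract): -4875·a = 4.550 → a = ∂h/∂x = -0.0009333
Back-substitute: b = ∂h/∂y = +0.001067.
|∇h| = √(-0.0009333² + 0.001067²) = 0.001418
Seepage velocity v = K·i/n = 2.7 × 0.001418 / 0.11 = 0.03481 m/day = 12.71 m/yr.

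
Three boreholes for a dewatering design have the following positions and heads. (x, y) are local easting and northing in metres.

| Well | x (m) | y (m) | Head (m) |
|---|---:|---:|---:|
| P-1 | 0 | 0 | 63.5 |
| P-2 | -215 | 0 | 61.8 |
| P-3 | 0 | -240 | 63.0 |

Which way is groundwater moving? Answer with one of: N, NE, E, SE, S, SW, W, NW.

W

∂h/∂x = (61.8 − 63.5) / (-215 − 0) = +0.007907
∂h/∂y = (63.0 − 63.5) / (-240 − 0) = +0.002083
Flow = −∇h = (-0.007907 east, -0.002083 north), which points west.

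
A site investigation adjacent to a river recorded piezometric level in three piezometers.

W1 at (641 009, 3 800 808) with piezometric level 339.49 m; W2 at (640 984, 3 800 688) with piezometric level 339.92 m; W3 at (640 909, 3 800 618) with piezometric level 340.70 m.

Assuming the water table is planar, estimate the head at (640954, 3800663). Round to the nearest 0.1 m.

With h = a·x + b·y + c and W1 as origin, the differences give:
  (-25)·a + (-120)·b = +0.43
  (-100)·a + (-190)·b = +1.21
Eliminate b (×(-190) and ×(-120), subtract): -7250·a = 63.500 → a = ∂h/∂x = -0.008759
Back-substitute: b = ∂h/∂y = -0.001759.
h(640954, 3800663) = 339.49 + (-0.008759)·(-55) + (-0.001759)·(-145) = 339.49 +0.482 +0.255 = 340.227 m.

340.2 m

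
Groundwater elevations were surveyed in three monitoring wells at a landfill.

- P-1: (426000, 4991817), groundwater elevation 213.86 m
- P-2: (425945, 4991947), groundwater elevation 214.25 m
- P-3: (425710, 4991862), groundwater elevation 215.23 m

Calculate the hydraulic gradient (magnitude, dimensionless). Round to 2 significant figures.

Three-point gradient (reference P-1): Δ to P-2 = (-55, 130, +0.39), Δ to P-3 = (-290, 45, +1.37).
∂h/∂x = -0.004558, ∂h/∂y = +0.001072 (det = 35225).
|∇h| = √(-0.004558² + 0.001072²) = 0.004682

0.0047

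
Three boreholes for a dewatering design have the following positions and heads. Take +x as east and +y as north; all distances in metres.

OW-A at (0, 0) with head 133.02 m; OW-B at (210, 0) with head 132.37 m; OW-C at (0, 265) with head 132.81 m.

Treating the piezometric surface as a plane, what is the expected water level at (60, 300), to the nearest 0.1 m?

∂h/∂x = (132.37 − 133.02) / (210 − 0) = -0.003095
∂h/∂y = (132.81 − 133.02) / (265 − 0) = -0.0007925
h(60, 300) = 133.02 + (-0.003095)·(60) + (-0.0007925)·(300) = 133.02 -0.186 -0.238 = 132.597 m.

132.6 m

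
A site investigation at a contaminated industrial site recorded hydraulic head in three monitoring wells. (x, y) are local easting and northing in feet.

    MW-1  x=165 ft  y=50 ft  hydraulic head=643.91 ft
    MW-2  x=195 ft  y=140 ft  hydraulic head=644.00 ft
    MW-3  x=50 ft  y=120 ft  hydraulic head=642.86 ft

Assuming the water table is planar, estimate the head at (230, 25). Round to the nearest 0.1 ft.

644.5 ft

With h = a·x + b·y + c and MW-1 as origin, the differences give:
  30·a + 90·b = +0.09
  (-115)·a + 70·b = -1.05
Eliminate b (×70 and ×90, subtract): 12450·a = 100.800 → a = ∂h/∂x = +0.008096
Back-substitute: b = ∂h/∂y = -0.001699.
h(230, 25) = 643.91 + (+0.008096)·(65) + (-0.001699)·(-25) = 643.91 +0.526 +0.042 = 644.479 ft.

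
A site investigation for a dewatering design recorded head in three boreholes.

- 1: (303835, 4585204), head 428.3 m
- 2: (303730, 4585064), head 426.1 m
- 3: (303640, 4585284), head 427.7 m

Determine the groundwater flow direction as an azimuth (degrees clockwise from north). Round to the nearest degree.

With h = a·x + b·y + c and 1 as origin, the differences give:
  (-105)·a + (-140)·b = -2.2
  (-195)·a + 80·b = -0.6
Eliminate b (×80 and ×(-140), subtract): -35700·a = -260.00 → a = ∂h/∂x = +0.007283
Back-substitute: b = ∂h/∂y = +0.01025.
Flow direction (−∇h) has components (-0.007283 E, -0.01025 N).
Azimuth = atan2(E, N) = atan2(-0.007283, -0.01025) = 215.4° ≈ 215°.

215°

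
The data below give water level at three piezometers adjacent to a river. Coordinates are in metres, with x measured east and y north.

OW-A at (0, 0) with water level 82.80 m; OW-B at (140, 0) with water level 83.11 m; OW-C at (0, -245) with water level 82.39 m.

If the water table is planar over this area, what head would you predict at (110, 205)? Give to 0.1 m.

∂h/∂x = (83.11 − 82.80) / (140 − 0) = +0.002214
∂h/∂y = (82.39 − 82.80) / (-245 − 0) = +0.001673
h(110, 205) = 82.80 + (+0.002214)·(110) + (+0.001673)·(205) = 82.80 +0.244 +0.343 = 83.387 m.

83.4 m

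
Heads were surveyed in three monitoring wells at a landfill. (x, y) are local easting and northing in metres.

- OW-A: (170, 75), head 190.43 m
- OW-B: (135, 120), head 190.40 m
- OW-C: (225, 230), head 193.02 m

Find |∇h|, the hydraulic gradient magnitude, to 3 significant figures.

Differences from OW-A: to OW-B (Δx, Δy, Δh) = (-35, 45, -0.03); to OW-C = (55, 155, +2.59).
Determinant of the coordinate differences = (-35)·155 − 55·45 = -7900.
∂h/∂x = [(-0.03)·155 − (+2.59)·45] / -7900 = +0.01534
∂h/∂y = [(-35)·(+2.59) − 55·(-0.03)] / -7900 = +0.01127
|∇h| = √(0.01534² + 0.01127²) = 0.01903

0.0190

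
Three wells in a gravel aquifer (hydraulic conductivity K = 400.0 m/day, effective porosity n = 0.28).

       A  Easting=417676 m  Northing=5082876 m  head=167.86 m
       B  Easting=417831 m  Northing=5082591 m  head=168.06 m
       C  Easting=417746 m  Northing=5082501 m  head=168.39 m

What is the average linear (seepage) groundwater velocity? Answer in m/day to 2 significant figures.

3.8 m/day

With h = a·x + b·y + c and A as origin, the differences give:
  155·a + (-285)·b = +0.20
  70·a + (-375)·b = +0.53
Eliminate b (×(-375) and ×(-285), subtract): -38175·a = 76.050 → a = ∂h/∂x = -0.001992
Back-substitute: b = ∂h/∂y = -0.001785.
|∇h| = √(-0.001992² + -0.001785²) = 0.002675
Seepage velocity v = K·i/n = 400.0 × 0.002675 / 0.28 = 3.821 m/day.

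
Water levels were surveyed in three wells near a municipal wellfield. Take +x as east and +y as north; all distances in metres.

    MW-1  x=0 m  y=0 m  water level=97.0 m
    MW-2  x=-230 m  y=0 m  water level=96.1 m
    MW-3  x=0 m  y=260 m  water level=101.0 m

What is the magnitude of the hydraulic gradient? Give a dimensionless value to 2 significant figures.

0.016

∂h/∂x = (96.1 − 97.0) / (-230 − 0) = +0.003913
∂h/∂y = (101.0 − 97.0) / (260 − 0) = +0.01538
|∇h| = √(0.003913² + 0.01538²) = 0.01587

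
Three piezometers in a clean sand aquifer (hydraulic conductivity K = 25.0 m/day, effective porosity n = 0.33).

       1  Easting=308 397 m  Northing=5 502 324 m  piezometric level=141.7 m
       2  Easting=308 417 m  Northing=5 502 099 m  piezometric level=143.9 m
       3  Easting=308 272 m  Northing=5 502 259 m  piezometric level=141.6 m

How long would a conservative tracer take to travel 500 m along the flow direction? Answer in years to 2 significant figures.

1.7 years

With h = a·x + b·y + c and 1 as origin, the differences give:
  20·a + (-225)·b = +2.2
  (-125)·a + (-65)·b = -0.1
Eliminate b (×(-65) and ×(-225), subtract): -29425·a = -165.50 → a = ∂h/∂x = +0.005624
Back-substitute: b = ∂h/∂y = -0.009278.
|∇h| = √(0.005624² + -0.009278²) = 0.01085
Seepage velocity v = K·i/n = 25.0 × 0.01085 / 0.33 = 0.822 m/day.
t = 500 / 0.822 = 608.3 days = 1.67 years.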